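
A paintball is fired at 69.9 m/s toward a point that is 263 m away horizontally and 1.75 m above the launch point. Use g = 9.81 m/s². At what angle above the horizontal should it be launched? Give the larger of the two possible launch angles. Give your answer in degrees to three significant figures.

74.0°

Trajectory: y = x tanθ − g x² (1 + tan²θ)/(2v₀²). With x = 263, y = 1.75, v₀ = 69.9, g = 9.81:
69.44 tan²θ − 263 tanθ + (71.19) = 0.
tanθ = [263 ± √(263² − 4 × 69.44 × (71.19))] / (2 × 69.44) = (263 ± 222.3) / 138.9, giving tanθ = 0.2934 or 3.494.
θ = 16.35° or 74.03°; the larger is 74.03°.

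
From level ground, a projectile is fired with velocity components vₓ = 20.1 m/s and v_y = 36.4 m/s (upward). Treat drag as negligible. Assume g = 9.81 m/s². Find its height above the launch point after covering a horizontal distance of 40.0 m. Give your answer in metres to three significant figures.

At x = 40.0 m, t = x/vₓ = 40.0/20.10 = 1.990 s.
Height: y = v_y0 t − ½ g t² = 36.40 × 1.990 − 4.905 × 1.990² = 72.44 − 19.43 = 53.01 m.

53.0 m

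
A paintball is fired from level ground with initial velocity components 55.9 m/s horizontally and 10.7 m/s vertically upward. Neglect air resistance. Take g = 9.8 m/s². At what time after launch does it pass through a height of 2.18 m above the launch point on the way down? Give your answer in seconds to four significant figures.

1.956 s

Set y = v_y0 t − ½ g t² = 2.18: 4.900 t² − 10.70 t + 2.18 = 0.
t = [10.70 ± √(10.70² − 2·9.80·2.18)] / 9.80 = (10.70 ± 8.471) / 9.80, so t = 0.2274 s or t = 1.956 s.
The descending-branch root is 1.956 s.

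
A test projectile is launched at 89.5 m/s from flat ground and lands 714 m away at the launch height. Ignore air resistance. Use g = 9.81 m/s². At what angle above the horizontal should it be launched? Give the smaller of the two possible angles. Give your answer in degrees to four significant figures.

30.49°

R = v₀² sin 2θ / g gives sin 2θ = gR/v₀² = 9.81·714/89.5² = 0.8744.
2θ = 60.98° or 180° − 60.98° = 119.0°, so θ = 30.49° or 59.51°.
The smaller angle is 30.49°.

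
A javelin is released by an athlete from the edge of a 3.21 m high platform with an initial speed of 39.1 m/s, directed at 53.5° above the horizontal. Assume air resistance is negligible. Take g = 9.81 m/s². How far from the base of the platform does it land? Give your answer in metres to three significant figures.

Components: vₓ = 39.10 cos 53.5° = 23.26 m/s, v_y0 = 39.10 sin 53.5° = 31.43 m/s.
With up positive and y = 0 at the ground: y(t) = 3.21 + (31.43) t − 4.905 t². Setting y = 0 and taking the positive root: t = [31.43 + √(31.43² + 2·9.81·3.21)] / 9.81 = (31.43 + 32.42) / 9.81 = 6.508 s.
Horizontal distance: R = vₓ t = 23.26 × 6.508 = 151.4 m.

151 m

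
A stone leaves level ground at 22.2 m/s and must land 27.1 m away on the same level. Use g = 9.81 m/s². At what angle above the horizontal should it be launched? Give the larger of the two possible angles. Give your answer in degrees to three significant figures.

Level-ground range R = v₀² sin(2θ)/g ⇒ sin(2θ) = gR/v₀² = 9.81 × 27.1 / 22.2² = 0.5394.
2θ = 32.64° or 180° − 32.64° = 147.4°, so θ = 16.32° or 73.68°.
The larger angle is 73.68°.

73.7°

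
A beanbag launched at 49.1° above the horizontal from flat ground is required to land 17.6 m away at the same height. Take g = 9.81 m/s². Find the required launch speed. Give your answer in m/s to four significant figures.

From R = (v₀² / g) sin 2θ: v₀ = √(gR / sin 2θ).
v₀ = √(9.81 × 17.6 / sin 98.20°) = √(172.7 / 0.9898) = √174.44 = 13.21 m/s.

13.21 m/s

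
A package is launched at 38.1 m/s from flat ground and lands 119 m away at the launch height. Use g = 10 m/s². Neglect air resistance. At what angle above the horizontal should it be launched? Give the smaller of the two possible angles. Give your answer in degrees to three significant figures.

27.5°

R = v₀² sin 2θ / g gives sin 2θ = gR/v₀² = 10.0·119/38.1² = 0.8198.
2θ = 55.06° or 180° − 55.06° = 124.9°, so θ = 27.53° or 62.47°.
The smaller angle is 27.53°.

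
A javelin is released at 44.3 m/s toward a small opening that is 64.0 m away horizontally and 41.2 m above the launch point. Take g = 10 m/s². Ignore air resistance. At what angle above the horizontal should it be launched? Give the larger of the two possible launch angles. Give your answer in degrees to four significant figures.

Trajectory: y = x tanθ − g x² (1 + tan²θ)/(2v₀²). With x = 64.0, y = 41.2, v₀ = 44.3, g = 10.0:
10.44 tan²θ − 64.0 tanθ + (51.64) = 0.
tanθ = [64.0 ± √(64.0² − 4 × 10.44 × (51.64))] / (2 × 10.44) = (64.0 ± 44.05) / 20.87, giving tanθ = 0.9558 or 5.177.
θ = 43.70° or 79.07°; the larger is 79.07°.

79.07°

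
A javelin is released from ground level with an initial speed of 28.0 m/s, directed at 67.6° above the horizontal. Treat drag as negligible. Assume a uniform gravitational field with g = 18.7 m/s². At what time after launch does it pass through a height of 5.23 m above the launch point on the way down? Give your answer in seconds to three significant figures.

Horizontal component vₓ = 28.00 cos 67.6° = 10.67 m/s; vertical v_y0 = 28.00 sin 67.6° = 25.89 m/s.
Set y = v_y0 t − ½ g t² = 5.23: 9.350 t² − 25.89 t + 5.23 = 0.
Quadratic formula: t = (25.89 ± √474.55) / 18.7 = (25.89 ± 21.78) / 18.7 → t = 0.2194 s or 2.549 s.
The descending-branch root is 2.549 s.

2.55 s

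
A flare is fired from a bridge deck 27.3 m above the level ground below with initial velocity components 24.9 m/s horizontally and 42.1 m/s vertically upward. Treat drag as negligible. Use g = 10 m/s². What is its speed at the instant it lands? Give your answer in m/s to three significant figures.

The projectile lands when y = 27.3 + (42.10) t − ½·10.0·t² = 0. Positive root: t = (42.10 + √(42.10² + 2·10.0·27.3)) / 10.0 = (42.10 + 48.15) / 10.0 = 9.025 s.
Vertical velocity at impact: v_y = v_y0 − g t = 42.10 − 10.0 × 9.025 = −48.15 m/s.
Speed: |v| = √(vₓ² + v_y²) = √(24.90² + 48.15²) = 54.21 m/s.

54.2 m/s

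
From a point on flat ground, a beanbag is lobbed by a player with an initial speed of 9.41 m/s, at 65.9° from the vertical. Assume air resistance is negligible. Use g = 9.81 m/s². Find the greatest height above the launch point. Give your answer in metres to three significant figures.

Horizontal component vₓ = 9.410 sin 65.9° = 8.590 m/s; vertical v_y0 = 9.410 cos 65.9° = 3.842 m/s.
At the apex v_y = 0, so H = v_y0²/(2g) = 3.842²/19.62 = 0.7525 m.

0.752 m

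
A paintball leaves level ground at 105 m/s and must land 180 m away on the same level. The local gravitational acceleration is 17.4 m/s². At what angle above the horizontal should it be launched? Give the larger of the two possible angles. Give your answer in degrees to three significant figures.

81.7°

Level-ground range R = v₀² sin(2θ)/g ⇒ sin(2θ) = gR/v₀² = 17.4 × 180 / 105² = 0.2841.
2θ = 16.50° or 180° − 16.50° = 163.5°, so θ = 8.252° or 81.75°.
The larger angle is 81.75°.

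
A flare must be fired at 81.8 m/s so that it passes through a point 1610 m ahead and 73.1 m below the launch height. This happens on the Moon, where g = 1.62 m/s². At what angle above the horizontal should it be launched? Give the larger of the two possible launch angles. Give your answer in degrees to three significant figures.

Trajectory: y = x tanθ − g x² (1 + tan²θ)/(2v₀²). With x = 1610, y = −73.1, v₀ = 81.8, g = 1.62:
313.8 tan²θ − 1610 tanθ + (240.7) = 0.
tanθ = [1610 ± √(1610² − 4 × 313.8 × (240.7))] / (2 × 313.8) = (1610 ± 1513) / 627.6, giving tanθ = 0.1541 or 4.977.
θ = 8.762° or 78.64°; the larger is 78.64°.

78.6°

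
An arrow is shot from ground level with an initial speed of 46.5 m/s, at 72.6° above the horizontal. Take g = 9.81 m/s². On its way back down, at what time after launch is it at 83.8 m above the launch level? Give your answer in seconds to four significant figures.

vₓ = 46.50 cos 72.6° = 13.91 m/s; v_y0 = 46.50 sin 72.6° = 44.37 m/s.
Require v_y0 t − ½ g t² = 83.8, i.e. 4.905 t² − 44.37 t + 83.8 = 0.
Quadratic formula: t = (44.37 ± √324.73) / 9.81 = (44.37 ± 18.02) / 9.81 → t = 2.686 s or 6.360 s.
The descending-branch root is 6.360 s.

6.360 s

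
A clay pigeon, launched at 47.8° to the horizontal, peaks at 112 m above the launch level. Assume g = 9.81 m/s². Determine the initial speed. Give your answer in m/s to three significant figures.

At the peak v_y = 0, so v_y0 = √(2gH) = √(2 × 9.81 × 112) = 46.88 m/s.
v_y0 = v₀ sin θ ⇒ v₀ = 46.88 / sin 47.8° = 63.28 m/s.

63.3 m/s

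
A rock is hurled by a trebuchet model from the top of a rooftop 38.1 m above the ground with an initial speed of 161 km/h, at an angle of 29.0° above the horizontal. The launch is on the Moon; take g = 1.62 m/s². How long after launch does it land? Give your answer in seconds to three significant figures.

28.4 s

Convert: 161 km/h = 161/3.6 = 44.72 m/s.
Components: vₓ = 44.72 cos 29.0° = 39.11 m/s, v_y0 = 44.72 sin 29.0° = 21.68 m/s.
With up positive and y = 0 at the ground: y(t) = 38.1 + (21.68) t − 0.8100 t². Setting y = 0 and taking the positive root: t = [21.68 + √(21.68² + 2·1.62·38.1)] / 1.62 = (21.68 + 24.36) / 1.62 = 28.42 s.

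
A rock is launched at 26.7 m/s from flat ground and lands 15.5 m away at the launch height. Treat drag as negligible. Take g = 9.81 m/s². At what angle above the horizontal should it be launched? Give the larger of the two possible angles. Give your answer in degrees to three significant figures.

R = v₀² sin 2θ / g gives sin 2θ = gR/v₀² = 9.81·15.5/26.7² = 0.2133.
2θ = 12.32° or 180° − 12.32° = 167.7°, so θ = 6.158° or 83.84°.
The larger angle is 83.84°.

83.8°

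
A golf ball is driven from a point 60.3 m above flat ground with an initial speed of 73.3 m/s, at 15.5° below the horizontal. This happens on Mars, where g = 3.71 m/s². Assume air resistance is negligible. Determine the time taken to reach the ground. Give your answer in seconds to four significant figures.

Horizontal component vₓ = 73.30 cos 15.5° = 70.63 m/s; vertical v_y0 = −19.59 m/s (downward).
With up positive and y = 0 at the ground: y(t) = 60.3 + (−19.59) t − 1.855 t². Setting y = 0 and taking the positive root: t = [−19.59 + √(19.59² + 2·3.71·60.3)] / 3.71 = (−19.59 + 28.83) / 3.71 = 2.491 s.

2.491 s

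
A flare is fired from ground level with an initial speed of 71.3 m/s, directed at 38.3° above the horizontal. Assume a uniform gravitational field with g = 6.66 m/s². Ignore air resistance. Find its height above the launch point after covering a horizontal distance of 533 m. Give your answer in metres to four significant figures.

Components: vₓ = 71.30 cos 38.3° = 55.95 m/s, v_y0 = 71.30 sin 38.3° = 44.19 m/s.
At x = 533 m, t = x/vₓ = 533/55.95 = 9.526 s.
Height: y = v_y0 t − ½ g t² = 44.19 × 9.526 − 3.330 × 9.526² = 420.9 − 302.2 = 118.8 m.

118.8 m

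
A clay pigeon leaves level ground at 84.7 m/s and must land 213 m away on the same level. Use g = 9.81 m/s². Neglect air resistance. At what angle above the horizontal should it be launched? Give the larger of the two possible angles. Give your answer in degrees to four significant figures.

From R = (v₀²/g) sin 2θ: sin 2θ = 9.81 × 213 / 7174.1 = 0.2913.
2θ = 16.93° or 180° − 16.93° = 163.1°, so θ = 8.467° or 81.53°.
The larger angle is 81.53°.

81.53°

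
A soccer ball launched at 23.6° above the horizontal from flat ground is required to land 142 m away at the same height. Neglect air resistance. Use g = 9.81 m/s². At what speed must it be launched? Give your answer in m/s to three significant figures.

43.6 m/s

On level ground R = v₀² sin 2θ / g ⇒ v₀ = √(gR / sin 2θ).
v₀ = √(9.81 × 142 / sin 47.20°) = √(1393 / 0.7337) = √1898.5 = 43.57 m/s.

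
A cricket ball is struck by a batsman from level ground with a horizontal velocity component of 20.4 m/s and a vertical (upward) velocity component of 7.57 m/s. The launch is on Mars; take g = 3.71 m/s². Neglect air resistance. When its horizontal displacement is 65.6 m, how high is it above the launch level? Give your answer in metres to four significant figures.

5.161 m

At x = 65.6 m, t = x/vₓ = 65.6/20.40 = 3.216 s.
Height: y = v_y0 t − ½ g t² = 7.570 × 3.216 − 1.855 × 3.216² = 24.34 − 19.18 = 5.161 m.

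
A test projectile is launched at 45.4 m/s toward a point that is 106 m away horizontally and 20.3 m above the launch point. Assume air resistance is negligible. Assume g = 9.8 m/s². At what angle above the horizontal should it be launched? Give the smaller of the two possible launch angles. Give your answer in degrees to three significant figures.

27.0°

Trajectory: y = x tanθ − g x² (1 + tan²θ)/(2v₀²). With x = 106, y = 20.3, v₀ = 45.4, g = 9.80:
26.71 tan²θ − 106 tanθ + (47.01) = 0.
tanθ = [106 ± √(106² − 4 × 26.71 × (47.01))] / (2 × 26.71) = (106 ± 78.82) / 53.42, giving tanθ = 0.5087 or 3.460.
θ = 26.96° or 73.88°; the smaller is 26.96°.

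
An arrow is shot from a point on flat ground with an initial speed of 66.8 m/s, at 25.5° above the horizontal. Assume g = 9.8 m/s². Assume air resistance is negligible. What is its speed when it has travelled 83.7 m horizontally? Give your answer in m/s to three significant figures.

Horizontal component vₓ = 66.80 cos 25.5° = 60.29 m/s; vertical v_y0 = 66.80 sin 25.5° = 28.76 m/s.
At x = 83.7 m, t = x/vₓ = 83.7/60.29 = 1.388 s.
Vertical velocity there: v_y = v_y0 − g t = 28.76 − 9.80 × 1.388 = 15.15 m/s.
Speed: √(vₓ² + v_y²) = √(60.29² + 15.15²) = 62.17 m/s.

62.2 m/s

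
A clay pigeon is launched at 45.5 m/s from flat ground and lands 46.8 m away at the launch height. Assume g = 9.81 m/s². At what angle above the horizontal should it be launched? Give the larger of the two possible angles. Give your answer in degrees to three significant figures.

R = v₀² sin 2θ / g gives sin 2θ = gR/v₀² = 9.81·46.8/45.5² = 0.2218.
2θ = 12.81° or 180° − 12.81° = 167.2°, so θ = 6.406° or 83.59°.
The larger angle is 83.59°.

83.6°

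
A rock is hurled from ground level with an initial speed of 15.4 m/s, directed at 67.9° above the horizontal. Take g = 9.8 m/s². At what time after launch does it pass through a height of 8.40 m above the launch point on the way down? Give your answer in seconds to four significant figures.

2.093 s

Horizontal component vₓ = 15.40 cos 67.9° = 5.794 m/s; vertical v_y0 = 15.40 sin 67.9° = 14.27 m/s.
Require v_y0 t − ½ g t² = 8.40, i.e. 4.900 t² − 14.27 t + 8.40 = 0.
t = [14.27 ± √(14.27² − 2·9.80·8.40)] / 9.80 = (14.27 ± 6.241) / 9.80, so t = 0.8191 s or t = 2.093 s.
The descending-branch root is 2.093 s.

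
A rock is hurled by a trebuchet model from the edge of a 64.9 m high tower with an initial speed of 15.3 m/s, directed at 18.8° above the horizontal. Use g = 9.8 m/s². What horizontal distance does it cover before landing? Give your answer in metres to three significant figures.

60.5 m

vₓ = 15.30 cos 18.8° = 14.48 m/s; v_y0 = 15.30 sin 18.8° = 4.931 m/s.
With up positive and y = 0 at the ground: y(t) = 64.9 + (4.931) t − 4.900 t². Setting y = 0 and taking the positive root: t = [4.931 + √(4.931² + 2·9.80·64.9)] / 9.80 = (4.931 + 36.00) / 9.80 = 4.177 s.
Horizontal distance: R = vₓ t = 14.48 × 4.177 = 60.50 m.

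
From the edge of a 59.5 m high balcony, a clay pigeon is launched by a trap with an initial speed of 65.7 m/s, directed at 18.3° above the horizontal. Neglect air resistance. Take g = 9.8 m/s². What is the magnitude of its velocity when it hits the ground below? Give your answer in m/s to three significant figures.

Horizontal component vₓ = 65.70 cos 18.3° = 62.38 m/s; vertical v_y0 = 65.70 sin 18.3° = 20.63 m/s.
With up positive and y = 0 at the ground: y(t) = 59.5 + (20.63) t − 4.900 t². Setting y = 0 and taking the positive root: t = [20.63 + √(20.63² + 2·9.80·59.5)] / 9.80 = (20.63 + 39.90) / 9.80 = 6.176 s.
Vertical velocity at impact: v_y = v_y0 − g t = 20.63 − 9.80 × 6.176 = −39.90 m/s.
Speed: |v| = √(vₓ² + v_y²) = √(62.38² + 39.90²) = 74.05 m/s.

74.0 m/s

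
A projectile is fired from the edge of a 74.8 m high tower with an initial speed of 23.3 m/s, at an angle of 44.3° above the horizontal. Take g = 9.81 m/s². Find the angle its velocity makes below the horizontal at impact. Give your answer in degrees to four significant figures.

Resolve: vₓ = 23.30 cos 44.3° = 16.68 m/s and v_y0 = 23.30 sin 44.3° = 16.27 m/s.
Vertical motion (up positive, ground at y = 0): 4.905 t² − (16.27) t − 74.8 = 0, so t = (16.27 + √(16.27² + 2·9.81·74.8)) / 9.81 = (16.27 + 41.62) / 9.81 = 5.902 s.
At impact: v_y = v_y0 − g t = −41.62 m/s; vₓ = 16.68 m/s.
Angle below horizontal: arctan(|v_y|/vₓ) = arctan(41.62/16.68) = 68.17°.

68.17°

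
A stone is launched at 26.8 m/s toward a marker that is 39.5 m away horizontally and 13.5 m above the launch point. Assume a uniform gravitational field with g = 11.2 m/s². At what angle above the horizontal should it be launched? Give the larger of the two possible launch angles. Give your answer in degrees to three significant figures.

66.9°

Trajectory: y = x tanθ − g x² (1 + tan²θ)/(2v₀²). With x = 39.5, y = 13.5, v₀ = 26.8, g = 11.2:
12.17 tan²θ − 39.5 tanθ + (25.67) = 0.
tanθ = [39.5 ± √(39.5² − 4 × 12.17 × (25.67))] / (2 × 12.17) = (39.5 ± 17.65) / 24.33, giving tanθ = 0.8982 or 2.349.
θ = 41.93° or 66.94°; the larger is 66.94°.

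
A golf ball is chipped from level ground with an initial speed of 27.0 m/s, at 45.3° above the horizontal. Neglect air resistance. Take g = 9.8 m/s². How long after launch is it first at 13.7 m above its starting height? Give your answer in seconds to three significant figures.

0.939 s

vₓ = 27.00 cos 45.3° = 18.99 m/s; v_y0 = 27.00 sin 45.3° = 19.19 m/s.
Set y = v_y0 t − ½ g t² = 13.7: 4.900 t² − 19.19 t + 13.7 = 0.
t = [19.19 ± √(19.19² − 2·9.80·13.7)] / 9.80 = (19.19 ± 9.990) / 9.80, so t = 0.9390 s or t = 2.978 s.
The first (ascending) time is 0.9390 s.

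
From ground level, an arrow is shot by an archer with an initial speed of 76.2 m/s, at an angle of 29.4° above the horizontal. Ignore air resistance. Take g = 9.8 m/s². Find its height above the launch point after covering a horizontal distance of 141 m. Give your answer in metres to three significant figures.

57.3 m

Horizontal component vₓ = 76.20 cos 29.4° = 66.39 m/s; vertical v_y0 = 76.20 sin 29.4° = 37.41 m/s.
Time to reach x = 141 m: t = x/vₓ = 141/66.39 = 2.124 s.
Height: y = v_y0 t − ½ g t² = 37.41 × 2.124 − 4.900 × 2.124² = 79.45 − 22.10 = 57.35 m.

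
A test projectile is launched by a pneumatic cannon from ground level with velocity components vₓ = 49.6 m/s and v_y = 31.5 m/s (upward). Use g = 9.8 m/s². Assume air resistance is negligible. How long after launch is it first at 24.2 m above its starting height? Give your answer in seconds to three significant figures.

0.892 s

Set y = v_y0 t − ½ g t² = 24.2: 4.900 t² − 31.50 t + 24.2 = 0.
t = [31.50 ± √(31.50² − 2·9.80·24.2)] / 9.80 = (31.50 ± 22.76) / 9.80, so t = 0.8920 s or t = 5.537 s.
The first (ascending) time is 0.8920 s.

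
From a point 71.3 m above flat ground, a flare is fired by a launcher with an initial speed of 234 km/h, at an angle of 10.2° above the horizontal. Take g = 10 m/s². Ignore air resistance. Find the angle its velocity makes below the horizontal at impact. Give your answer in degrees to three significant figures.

Convert: 234 km/h = 234/3.6 = 65.00 m/s.
vₓ = 65.00 cos 10.2° = 63.97 m/s; v_y0 = 65.00 sin 10.2° = 11.51 m/s.
Vertical motion (up positive, ground at y = 0): 5.000 t² − (11.51) t − 71.3 = 0, so t = (11.51 + √(11.51² + 2·10.0·71.3)) / 10.0 = (11.51 + 39.48) / 10.0 = 5.099 s.
At impact: v_y = v_y0 − g t = −39.48 m/s; vₓ = 63.97 m/s.
Angle below horizontal: arctan(|v_y|/vₓ) = arctan(39.48/63.97) = 31.68°.

31.7°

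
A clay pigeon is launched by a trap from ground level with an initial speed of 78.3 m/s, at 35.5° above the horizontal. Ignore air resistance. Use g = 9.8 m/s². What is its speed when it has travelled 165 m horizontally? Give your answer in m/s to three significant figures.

Components: vₓ = 78.30 cos 35.5° = 63.75 m/s, v_y0 = 78.30 sin 35.5° = 45.47 m/s.
x = vₓ t ⇒ t = 165/63.75 = 2.588 s.
Vertical velocity there: v_y = v_y0 − g t = 45.47 − 9.80 × 2.588 = 20.10 m/s.
Speed: √(vₓ² + v_y²) = √(63.75² + 20.10²) = 66.84 m/s.

66.8 m/s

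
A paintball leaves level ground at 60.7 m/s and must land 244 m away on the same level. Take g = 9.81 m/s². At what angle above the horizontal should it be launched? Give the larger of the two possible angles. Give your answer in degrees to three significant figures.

69.7°

R = v₀² sin 2θ / g gives sin 2θ = gR/v₀² = 9.81·244/60.7² = 0.6497.
2θ = 40.52° or 180° − 40.52° = 139.5°, so θ = 20.26° or 69.74°.
The larger angle is 69.74°.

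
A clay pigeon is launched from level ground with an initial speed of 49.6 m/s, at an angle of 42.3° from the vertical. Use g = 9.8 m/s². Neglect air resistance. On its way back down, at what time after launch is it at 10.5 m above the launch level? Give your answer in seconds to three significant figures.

Horizontal component vₓ = 49.60 sin 42.3° = 33.38 m/s; vertical v_y0 = 49.60 cos 42.3° = 36.69 m/s.
Require v_y0 t − ½ g t² = 10.5, i.e. 4.900 t² − 36.69 t + 10.5 = 0.
t = [36.69 ± √(36.69² − 2·9.80·10.5)] / 9.80 = (36.69 ± 33.76) / 9.80, so t = 0.2981 s or t = 7.189 s.
The descending-branch root is 7.189 s.

7.19 s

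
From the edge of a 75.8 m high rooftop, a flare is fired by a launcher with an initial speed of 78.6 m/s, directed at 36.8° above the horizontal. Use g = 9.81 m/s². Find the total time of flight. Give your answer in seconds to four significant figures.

Resolve: vₓ = 78.60 cos 36.8° = 62.94 m/s and v_y0 = 78.60 sin 36.8° = 47.08 m/s.
Vertical motion (up positive, ground at y = 0): 4.905 t² − (47.08) t − 75.8 = 0, so t = (47.08 + √(47.08² + 2·9.81·75.8)) / 9.81 = (47.08 + 60.86) / 9.81 = 11.00 s.

11.00 s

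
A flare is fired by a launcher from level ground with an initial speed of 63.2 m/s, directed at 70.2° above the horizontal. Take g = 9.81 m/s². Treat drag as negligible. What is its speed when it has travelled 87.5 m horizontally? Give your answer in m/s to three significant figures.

28.9 m/s

vₓ = 63.20 cos 70.2° = 21.41 m/s; v_y0 = 63.20 sin 70.2° = 59.46 m/s.
x = vₓ t ⇒ t = 87.5/21.41 = 4.087 s.
Vertical velocity there: v_y = v_y0 − g t = 59.46 − 9.81 × 4.087 = 19.37 m/s.
Speed: √(vₓ² + v_y²) = √(21.41² + 19.37²) = 28.87 m/s.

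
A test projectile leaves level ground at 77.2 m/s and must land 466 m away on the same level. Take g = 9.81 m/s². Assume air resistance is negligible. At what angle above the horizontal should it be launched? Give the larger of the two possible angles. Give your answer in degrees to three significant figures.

65.0°

R = v₀² sin 2θ / g gives sin 2θ = gR/v₀² = 9.81·466/77.2² = 0.7670.
2θ = 50.09° or 180° − 50.09° = 129.9°, so θ = 25.04° or 64.96°.
The larger angle is 64.96°.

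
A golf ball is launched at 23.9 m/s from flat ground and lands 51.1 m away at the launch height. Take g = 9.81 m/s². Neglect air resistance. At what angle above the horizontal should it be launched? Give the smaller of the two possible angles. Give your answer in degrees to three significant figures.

30.7°

Level-ground range R = v₀² sin(2θ)/g ⇒ sin(2θ) = gR/v₀² = 9.81 × 51.1 / 23.9² = 0.8776.
2θ = 61.35° or 180° − 61.35° = 118.6°, so θ = 30.68° or 59.32°.
The smaller angle is 30.68°.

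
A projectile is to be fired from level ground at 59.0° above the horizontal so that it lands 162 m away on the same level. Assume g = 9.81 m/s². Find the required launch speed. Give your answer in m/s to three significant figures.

From R = (v₀² / g) sin 2θ: v₀ = √(gR / sin 2θ).
v₀ = √(9.81 × 162 / sin 118.0°) = √(1589 / 0.8829) = √1799.9 = 42.43 m/s.

42.4 m/s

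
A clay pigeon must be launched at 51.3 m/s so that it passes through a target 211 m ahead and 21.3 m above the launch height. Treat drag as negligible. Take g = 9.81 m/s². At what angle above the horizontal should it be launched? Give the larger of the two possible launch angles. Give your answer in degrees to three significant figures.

Trajectory: y = x tanθ − g x² (1 + tan²θ)/(2v₀²). With x = 211, y = 21.3, v₀ = 51.3, g = 9.81:
82.98 tan²θ − 211 tanθ + (104.3) = 0.
tanθ = [211 ± √(211² − 4 × 82.98 × (104.3))] / (2 × 82.98) = (211 ± 99.54) / 166.0, giving tanθ = 0.6716 or 1.871.
θ = 33.88° or 61.88°; the larger is 61.88°.

61.9°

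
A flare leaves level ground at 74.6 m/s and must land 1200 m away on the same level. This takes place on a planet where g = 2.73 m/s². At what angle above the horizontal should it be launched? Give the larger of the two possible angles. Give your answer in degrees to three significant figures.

72.0°

Level-ground range R = v₀² sin(2θ)/g ⇒ sin(2θ) = gR/v₀² = 2.73 × 1200 / 74.6² = 0.5887.
2θ = 36.06° or 180° − 36.06° = 143.9°, so θ = 18.03° or 71.97°.
The larger angle is 71.97°.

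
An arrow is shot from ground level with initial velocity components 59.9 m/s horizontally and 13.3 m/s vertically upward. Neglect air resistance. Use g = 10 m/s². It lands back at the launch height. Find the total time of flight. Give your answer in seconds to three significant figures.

Landing at launch height ⇒ T = 2 v_y0 / g = 2 × 13.30 / 10.0 = 2.660 s.

2.66 s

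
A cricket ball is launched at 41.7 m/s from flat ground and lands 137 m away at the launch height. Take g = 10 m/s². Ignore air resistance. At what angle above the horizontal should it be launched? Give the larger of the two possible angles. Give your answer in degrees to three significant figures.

64.0°

R = v₀² sin 2θ / g gives sin 2θ = gR/v₀² = 10.0·137/41.7² = 0.7879.
2θ = 51.99° or 180° − 51.99° = 128.0°, so θ = 25.99° or 64.01°.
The larger angle is 64.01°.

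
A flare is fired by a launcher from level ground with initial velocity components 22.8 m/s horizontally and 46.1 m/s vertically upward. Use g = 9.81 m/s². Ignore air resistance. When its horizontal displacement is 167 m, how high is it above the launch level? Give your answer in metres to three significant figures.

Time to reach x = 167 m: t = x/vₓ = 167/22.80 = 7.325 s.
Height: y = v_y0 t − ½ g t² = 46.10 × 7.325 − 4.905 × 7.325² = 337.7 − 263.1 = 74.51 m.

74.5 m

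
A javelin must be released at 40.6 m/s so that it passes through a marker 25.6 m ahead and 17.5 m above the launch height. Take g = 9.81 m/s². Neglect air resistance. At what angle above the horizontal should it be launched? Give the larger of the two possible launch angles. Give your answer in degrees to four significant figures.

Trajectory: y = x tanθ − g x² (1 + tan²θ)/(2v₀²). With x = 25.6, y = 17.5, v₀ = 40.6, g = 9.81:
1.950 tan²θ − 25.6 tanθ + (19.45) = 0.
tanθ = [25.6 ± √(25.6² − 4 × 1.950 × (19.45))] / (2 × 1.950) = (25.6 ± 22.44) / 3.900, giving tanθ = 0.8097 or 12.32.
θ = 39.00° or 85.36°; the larger is 85.36°.

85.36°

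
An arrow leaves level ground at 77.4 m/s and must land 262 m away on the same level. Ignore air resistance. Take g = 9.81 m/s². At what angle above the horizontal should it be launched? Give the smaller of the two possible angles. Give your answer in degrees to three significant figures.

Level-ground range R = v₀² sin(2θ)/g ⇒ sin(2θ) = gR/v₀² = 9.81 × 262 / 77.4² = 0.4290.
2θ = 25.41° or 180° − 25.41° = 154.6°, so θ = 12.70° or 77.30°.
The smaller angle is 12.70°.

12.7°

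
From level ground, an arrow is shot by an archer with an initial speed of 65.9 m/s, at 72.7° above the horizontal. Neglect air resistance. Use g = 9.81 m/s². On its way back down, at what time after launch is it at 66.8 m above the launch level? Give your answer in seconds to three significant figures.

vₓ = 65.90 cos 72.7° = 19.60 m/s; v_y0 = 65.90 sin 72.7° = 62.92 m/s.
Height y(t) = 62.92 t − 4.905 t² = 66.8 gives 4.905 t² − 62.92 t + 66.8 = 0.
Quadratic formula: t = (62.92 ± √2648.2) / 9.81 = (62.92 ± 51.46) / 9.81 → t = 1.168 s or 11.66 s.
The descending-branch root is 11.66 s.

11.7 s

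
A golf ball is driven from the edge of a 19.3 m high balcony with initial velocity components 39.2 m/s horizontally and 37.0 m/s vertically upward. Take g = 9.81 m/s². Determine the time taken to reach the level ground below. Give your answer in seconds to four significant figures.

The projectile lands when y = 19.3 + (37.00) t − ½·9.81·t² = 0. Positive root: t = (37.00 + √(37.00² + 2·9.81·19.3)) / 9.81 = (37.00 + 41.81) / 9.81 = 8.033 s.

8.033 s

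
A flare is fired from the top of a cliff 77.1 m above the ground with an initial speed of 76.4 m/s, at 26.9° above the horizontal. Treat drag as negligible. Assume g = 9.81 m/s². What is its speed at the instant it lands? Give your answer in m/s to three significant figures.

Resolve: vₓ = 76.40 cos 26.9° = 68.13 m/s and v_y0 = 76.40 sin 26.9° = 34.57 m/s.
With up positive and y = 0 at the ground: y(t) = 77.1 + (34.57) t − 4.905 t². Setting y = 0 and taking the positive root: t = [34.57 + √(34.57² + 2·9.81·77.1)] / 9.81 = (34.57 + 52.03) / 9.81 = 8.828 s.
Vertical velocity at impact: v_y = v_y0 − g t = 34.57 − 9.81 × 8.828 = −52.03 m/s.
Speed: |v| = √(vₓ² + v_y²) = √(68.13² + 52.03²) = 85.73 m/s.

85.7 m/s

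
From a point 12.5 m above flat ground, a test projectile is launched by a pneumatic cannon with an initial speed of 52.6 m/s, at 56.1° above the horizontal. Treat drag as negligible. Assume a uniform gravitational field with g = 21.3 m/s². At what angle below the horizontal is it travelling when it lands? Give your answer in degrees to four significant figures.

Resolve: vₓ = 52.60 cos 56.1° = 29.34 m/s and v_y0 = 52.60 sin 56.1° = 43.66 m/s.
With up positive and y = 0 at the ground: y(t) = 12.5 + (43.66) t − 10.65 t². Setting y = 0 and taking the positive root: t = [43.66 + √(43.66² + 2·21.3·12.5)] / 21.3 = (43.66 + 49.38) / 21.3 = 4.368 s.
At impact: v_y = v_y0 − g t = −49.38 m/s; vₓ = 29.34 m/s.
Angle below horizontal: arctan(|v_y|/vₓ) = arctan(49.38/29.34) = 59.29°.

59.29°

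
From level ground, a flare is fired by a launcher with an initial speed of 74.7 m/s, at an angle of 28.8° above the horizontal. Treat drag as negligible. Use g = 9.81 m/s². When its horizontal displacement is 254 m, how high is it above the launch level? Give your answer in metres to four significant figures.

Horizontal component vₓ = 74.70 cos 28.8° = 65.46 m/s; vertical v_y0 = 74.70 sin 28.8° = 35.99 m/s.
x = vₓ t ⇒ t = 254/65.46 = 3.880 s.
Height: y = v_y0 t − ½ g t² = 35.99 × 3.880 − 4.905 × 3.880² = 139.6 − 73.85 = 65.79 m.

65.79 m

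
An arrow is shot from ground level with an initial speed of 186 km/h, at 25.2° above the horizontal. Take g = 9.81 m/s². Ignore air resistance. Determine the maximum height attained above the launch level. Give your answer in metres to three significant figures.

24.7 m

Convert: 186 km/h = 186/3.6 = 51.67 m/s.
Resolve: vₓ = 51.67 cos 25.2° = 46.75 m/s and v_y0 = 51.67 sin 25.2° = 22.00 m/s.
At the apex v_y = 0, so H = v_y0²/(2g) = 22.00²/19.62 = 24.67 m.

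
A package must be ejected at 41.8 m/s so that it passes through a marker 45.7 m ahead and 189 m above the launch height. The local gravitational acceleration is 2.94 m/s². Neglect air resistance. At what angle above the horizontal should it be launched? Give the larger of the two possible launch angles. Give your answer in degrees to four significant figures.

87.25°

Trajectory: y = x tanθ − g x² (1 + tan²θ)/(2v₀²). With x = 45.7, y = 189, v₀ = 41.8, g = 2.94:
1.757 tan²θ − 45.7 tanθ + (190.8) = 0.
tanθ = [45.7 ± √(45.7² − 4 × 1.757 × (190.8))] / (2 × 1.757) = (45.7 ± 27.35) / 3.514, giving tanθ = 5.223 or 20.79.
θ = 79.16° or 87.25°; the larger is 87.25°.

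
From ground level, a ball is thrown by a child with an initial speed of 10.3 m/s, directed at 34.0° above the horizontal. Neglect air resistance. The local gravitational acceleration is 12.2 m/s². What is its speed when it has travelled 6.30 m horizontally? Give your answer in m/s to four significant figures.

9.134 m/s

Resolve: vₓ = 10.30 cos 34.0° = 8.539 m/s and v_y0 = 10.30 sin 34.0° = 5.760 m/s.
At x = 6.30 m, t = x/vₓ = 6.30/8.539 = 0.7378 s.
Vertical velocity there: v_y = v_y0 − g t = 5.760 − 12.2 × 0.7378 = −3.241 m/s.
Speed: √(vₓ² + v_y²) = √(8.539² + 3.241²) = 9.134 m/s.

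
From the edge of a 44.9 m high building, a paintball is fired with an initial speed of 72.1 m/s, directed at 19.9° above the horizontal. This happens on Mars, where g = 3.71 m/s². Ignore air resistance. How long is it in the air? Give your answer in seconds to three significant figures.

14.9 s

vₓ = 72.10 cos 19.9° = 67.79 m/s; v_y0 = 72.10 sin 19.9° = 24.54 m/s.
Vertical motion (up positive, ground at y = 0): 1.855 t² − (24.54) t − 44.9 = 0, so t = (24.54 + √(24.54² + 2·3.71·44.9)) / 3.71 = (24.54 + 30.58) / 3.71 = 14.86 s.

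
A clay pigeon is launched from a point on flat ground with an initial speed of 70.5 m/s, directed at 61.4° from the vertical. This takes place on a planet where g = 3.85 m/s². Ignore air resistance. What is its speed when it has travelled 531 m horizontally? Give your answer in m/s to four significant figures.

61.90 m/s

Horizontal component vₓ = 70.50 sin 61.4° = 61.90 m/s; vertical v_y0 = 70.50 cos 61.4° = 33.75 m/s.
x = vₓ t ⇒ t = 531/61.90 = 8.579 s.
Vertical velocity there: v_y = v_y0 − g t = 33.75 − 3.85 × 8.579 = 0.7199 m/s.
Speed: √(vₓ² + v_y²) = √(61.90² + 0.7199²) = 61.90 m/s.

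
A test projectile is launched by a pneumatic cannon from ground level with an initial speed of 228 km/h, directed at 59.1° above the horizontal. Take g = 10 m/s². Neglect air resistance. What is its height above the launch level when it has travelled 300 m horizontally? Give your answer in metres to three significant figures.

75.9 m

Convert: 228 km/h = 228/3.6 = 63.33 m/s.
vₓ = 63.33 cos 59.1° = 32.52 m/s; v_y0 = 63.33 sin 59.1° = 54.34 m/s.
x = vₓ t ⇒ t = 300/32.52 = 9.224 s.
Height: y = v_y0 t − ½ g t² = 54.34 × 9.224 − 5.000 × 9.224² = 501.3 − 425.4 = 75.86 m.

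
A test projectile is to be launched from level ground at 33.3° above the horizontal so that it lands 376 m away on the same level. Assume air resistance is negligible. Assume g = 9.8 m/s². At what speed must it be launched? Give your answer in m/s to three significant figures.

From R = (v₀² / g) sin 2θ: v₀ = √(gR / sin 2θ).
v₀ = √(9.80 × 376 / sin 66.60°) = √(3685 / 0.9178) = √4015.0 = 63.36 m/s.

63.4 m/s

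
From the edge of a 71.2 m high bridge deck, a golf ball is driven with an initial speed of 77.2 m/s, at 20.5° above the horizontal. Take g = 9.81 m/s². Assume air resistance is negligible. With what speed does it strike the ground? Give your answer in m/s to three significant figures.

85.8 m/s

Horizontal component vₓ = 77.20 cos 20.5° = 72.31 m/s; vertical v_y0 = 77.20 sin 20.5° = 27.04 m/s.
Vertical motion (up positive, ground at y = 0): 4.905 t² − (27.04) t − 71.2 = 0, so t = (27.04 + √(27.04² + 2·9.81·71.2)) / 9.81 = (27.04 + 46.13) / 9.81 = 7.458 s.
Vertical velocity at impact: v_y = v_y0 − g t = 27.04 − 9.81 × 7.458 = −46.13 m/s.
Speed: |v| = √(vₓ² + v_y²) = √(72.31² + 46.13²) = 85.77 m/s.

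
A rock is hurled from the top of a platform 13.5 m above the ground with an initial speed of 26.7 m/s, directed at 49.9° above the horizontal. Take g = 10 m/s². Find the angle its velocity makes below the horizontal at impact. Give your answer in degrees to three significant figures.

Horizontal component vₓ = 26.70 cos 49.9° = 17.20 m/s; vertical v_y0 = 26.70 sin 49.9° = 20.42 m/s.
Vertical motion (up positive, ground at y = 0): 5.000 t² − (20.42) t − 13.5 = 0, so t = (20.42 + √(20.42² + 2·10.0·13.5)) / 10.0 = (20.42 + 26.21) / 10.0 = 4.664 s.
At impact: v_y = v_y0 − g t = −26.21 m/s; vₓ = 17.20 m/s.
Angle below horizontal: arctan(|v_y|/vₓ) = arctan(26.21/17.20) = 56.73°.

56.7°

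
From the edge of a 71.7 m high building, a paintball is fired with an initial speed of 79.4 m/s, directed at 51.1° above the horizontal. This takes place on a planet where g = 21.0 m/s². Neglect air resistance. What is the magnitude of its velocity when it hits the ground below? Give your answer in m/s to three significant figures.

vₓ = 79.40 cos 51.1° = 49.86 m/s; v_y0 = 79.40 sin 51.1° = 61.79 m/s.
Vertical motion (up positive, ground at y = 0): 10.50 t² − (61.79) t − 71.7 = 0, so t = (61.79 + √(61.79² + 2·21.0·71.7)) / 21.0 = (61.79 + 82.64) / 21.0 = 6.878 s.
Vertical velocity at impact: v_y = v_y0 − g t = 61.79 − 21.0 × 6.878 = −82.64 m/s.
Speed: |v| = √(vₓ² + v_y²) = √(49.86² + 82.64²) = 96.52 m/s.

96.5 m/s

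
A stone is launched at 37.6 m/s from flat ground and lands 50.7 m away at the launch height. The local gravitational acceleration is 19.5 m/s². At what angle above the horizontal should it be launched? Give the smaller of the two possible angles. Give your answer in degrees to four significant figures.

22.19°

Level-ground range R = v₀² sin(2θ)/g ⇒ sin(2θ) = gR/v₀² = 19.5 × 50.7 / 37.6² = 0.6993.
2θ = 44.37° or 180° − 44.37° = 135.6°, so θ = 22.19° or 67.81°.
The smaller angle is 22.19°.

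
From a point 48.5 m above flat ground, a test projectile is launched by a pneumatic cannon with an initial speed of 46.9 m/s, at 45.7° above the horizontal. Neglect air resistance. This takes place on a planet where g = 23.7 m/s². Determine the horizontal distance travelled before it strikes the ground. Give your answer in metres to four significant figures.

127.3 m

Resolve: vₓ = 46.90 cos 45.7° = 32.76 m/s and v_y0 = 46.90 sin 45.7° = 33.57 m/s.
With up positive and y = 0 at the ground: y(t) = 48.5 + (33.57) t − 11.85 t². Setting y = 0 and taking the positive root: t = [33.57 + √(33.57² + 2·23.7·48.5)] / 23.7 = (33.57 + 58.53) / 23.7 = 3.886 s.
Horizontal distance: R = vₓ t = 32.76 × 3.886 = 127.3 m.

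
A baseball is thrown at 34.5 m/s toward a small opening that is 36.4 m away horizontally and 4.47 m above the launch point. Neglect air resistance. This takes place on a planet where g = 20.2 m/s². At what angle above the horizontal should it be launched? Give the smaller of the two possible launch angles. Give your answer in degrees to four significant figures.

27.16°

Trajectory: y = x tanθ − g x² (1 + tan²θ)/(2v₀²). With x = 36.4, y = 4.47, v₀ = 34.5, g = 20.2:
11.24 tan²θ − 36.4 tanθ + (15.71) = 0.
tanθ = [36.4 ± √(36.4² − 4 × 11.24 × (15.71))] / (2 × 11.24) = (36.4 ± 24.87) / 22.49, giving tanθ = 0.5129 or 2.725.
θ = 27.16° or 69.85°; the smaller is 27.16°.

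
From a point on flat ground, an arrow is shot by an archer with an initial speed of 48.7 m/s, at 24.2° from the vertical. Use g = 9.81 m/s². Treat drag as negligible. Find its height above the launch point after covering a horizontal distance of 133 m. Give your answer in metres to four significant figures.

Resolve: vₓ = 48.70 sin 24.2° = 19.96 m/s and v_y0 = 48.70 cos 24.2° = 44.42 m/s.
x = vₓ t ⇒ t = 133/19.96 = 6.662 s.
Height: y = v_y0 t − ½ g t² = 44.42 × 6.662 − 4.905 × 6.662² = 295.9 − 217.7 = 78.23 m.

78.23 m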